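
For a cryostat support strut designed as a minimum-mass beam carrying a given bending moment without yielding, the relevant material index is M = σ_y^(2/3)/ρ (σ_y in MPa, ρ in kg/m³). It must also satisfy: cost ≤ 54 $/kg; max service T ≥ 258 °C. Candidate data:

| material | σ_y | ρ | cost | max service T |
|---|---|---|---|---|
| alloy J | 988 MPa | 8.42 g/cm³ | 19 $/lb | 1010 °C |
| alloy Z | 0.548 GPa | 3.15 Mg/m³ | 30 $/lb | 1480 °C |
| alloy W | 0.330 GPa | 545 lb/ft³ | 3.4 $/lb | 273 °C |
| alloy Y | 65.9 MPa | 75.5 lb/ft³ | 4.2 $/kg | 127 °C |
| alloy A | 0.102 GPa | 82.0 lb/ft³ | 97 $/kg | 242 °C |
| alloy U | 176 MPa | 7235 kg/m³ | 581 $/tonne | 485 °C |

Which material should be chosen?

alloy J

Screen on constraints: cost ≤ 54 $/kg; max service T ≥ 258 °C. Survivors: alloy J, alloy W, alloy U.
After converting to SI:
  alloy J: σ_y = 988.0 MPa, ρ = 8420 kg/m³
  alloy W: σ_y = 330.0 MPa, ρ = 8730 kg/m³
  alloy U: σ_y = 176.0 MPa, ρ = 7235 kg/m³
  alloy J: M = 11.8×10⁻³
  alloy W: M = 5.47×10⁻³
  alloy U: M = 4.34×10⁻³
Alloy J ranks first.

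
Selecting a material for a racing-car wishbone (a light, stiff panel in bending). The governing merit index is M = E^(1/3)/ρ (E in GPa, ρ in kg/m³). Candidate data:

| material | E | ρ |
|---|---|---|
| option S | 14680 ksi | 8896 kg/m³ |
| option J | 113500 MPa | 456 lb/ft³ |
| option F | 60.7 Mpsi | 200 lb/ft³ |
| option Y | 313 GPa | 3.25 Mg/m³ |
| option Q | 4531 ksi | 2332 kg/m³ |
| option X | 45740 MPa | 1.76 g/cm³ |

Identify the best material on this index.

option F

After converting to SI:
  option S: E = 101.2 GPa, ρ = 8896 kg/m³
  option J: E = 113.5 GPa, ρ = 7304 kg/m³
  option F: E = 418.5 GPa, ρ = 3204 kg/m³
  option Y: E = 313.0 GPa, ρ = 3250 kg/m³
  option Q: E = 31.24 GPa, ρ = 2332 kg/m³
  option X: E = 45.74 GPa, ρ = 1760 kg/m³
  option F: M = 2.33×10⁻³
  option Y: M = 2.09×10⁻³
  option X: M = 2.03×10⁻³
  option Q: M = 1.35×10⁻³
  option J: M = 0.663×10⁻³
  option S: M = 0.524×10⁻³
Highest index: option F.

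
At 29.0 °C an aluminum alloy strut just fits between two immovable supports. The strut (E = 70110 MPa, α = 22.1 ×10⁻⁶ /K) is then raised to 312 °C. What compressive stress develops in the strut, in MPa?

438 MPa

E = 70110 MPa = 70.11 GPa.
ΔT = 283.0 K. Constrained thermal stress σ = E·α·ΔT = 70.11×10³ MPa × 22.1×10⁻⁶ × 283.0 = 438 MPa (compressive).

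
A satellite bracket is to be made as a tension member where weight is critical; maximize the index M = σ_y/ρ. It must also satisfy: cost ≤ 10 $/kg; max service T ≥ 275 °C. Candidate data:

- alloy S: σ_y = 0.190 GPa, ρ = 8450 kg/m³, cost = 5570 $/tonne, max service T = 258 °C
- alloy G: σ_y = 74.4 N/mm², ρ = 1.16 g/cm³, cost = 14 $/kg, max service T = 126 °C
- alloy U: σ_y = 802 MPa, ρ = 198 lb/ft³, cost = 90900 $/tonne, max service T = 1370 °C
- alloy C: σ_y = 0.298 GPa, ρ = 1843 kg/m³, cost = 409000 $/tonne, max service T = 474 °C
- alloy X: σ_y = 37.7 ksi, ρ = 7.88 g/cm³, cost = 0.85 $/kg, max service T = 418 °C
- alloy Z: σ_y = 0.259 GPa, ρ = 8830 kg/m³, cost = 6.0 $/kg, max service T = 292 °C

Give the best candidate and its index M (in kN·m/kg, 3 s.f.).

Screen on constraints: cost ≤ 10 $/kg; max service T ≥ 275 °C. Survivors: alloy X, alloy Z.
Normalizing units and computing the index:
  alloy X: σ_y = 259.9 MPa, ρ = 7880 kg/m³
  alloy Z: σ_y = 259.0 MPa, ρ = 8830 kg/m³
  alloy X: M = 33.0 kN·m/kg
  alloy Z: M = 29.3 kN·m/kg
The maximum is for alloy X.

alloy X, M = 33.0 kN·m/kg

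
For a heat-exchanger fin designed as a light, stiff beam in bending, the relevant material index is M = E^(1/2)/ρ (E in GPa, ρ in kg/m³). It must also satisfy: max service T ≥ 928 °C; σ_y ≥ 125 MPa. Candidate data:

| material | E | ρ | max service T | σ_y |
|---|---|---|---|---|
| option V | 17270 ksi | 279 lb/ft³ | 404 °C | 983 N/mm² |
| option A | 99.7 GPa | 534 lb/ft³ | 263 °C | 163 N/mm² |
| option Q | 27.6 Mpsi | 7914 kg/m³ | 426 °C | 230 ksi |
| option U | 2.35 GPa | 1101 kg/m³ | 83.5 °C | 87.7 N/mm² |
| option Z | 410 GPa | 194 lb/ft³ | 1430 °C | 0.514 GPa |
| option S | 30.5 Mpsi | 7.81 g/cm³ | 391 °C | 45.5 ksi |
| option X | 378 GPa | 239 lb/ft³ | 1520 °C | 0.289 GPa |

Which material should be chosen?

option Z

Screen on constraints: max service T ≥ 928 °C; σ_y ≥ 125 MPa. Survivors: option Z, option X.
Normalizing units and computing the index:
  option Z: E = 410.0 GPa, ρ = 3108 kg/m³
  option X: E = 378.0 GPa, ρ = 3828 kg/m³
  option Z: M = 6.52×10⁻³
  option X: M = 5.08×10⁻³
Highest index: option Z.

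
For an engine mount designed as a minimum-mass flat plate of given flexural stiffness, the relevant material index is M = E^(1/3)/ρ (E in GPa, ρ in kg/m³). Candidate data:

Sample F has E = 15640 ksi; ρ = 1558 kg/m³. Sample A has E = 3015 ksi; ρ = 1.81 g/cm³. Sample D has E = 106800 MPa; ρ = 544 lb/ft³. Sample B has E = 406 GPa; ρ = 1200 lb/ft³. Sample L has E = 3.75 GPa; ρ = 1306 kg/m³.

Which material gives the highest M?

sample F

After converting to SI:
  sample F: E = 107.8 GPa, ρ = 1558 kg/m³
  sample A: E = 20.79 GPa, ρ = 1810 kg/m³
  sample D: E = 106.8 GPa, ρ = 8714 kg/m³
  sample B: E = 406.0 GPa, ρ = 19220 kg/m³
  sample L: E = 3.750 GPa, ρ = 1306 kg/m³
  sample F: M = 3.06×10⁻³
  sample A: M = 1.52×10⁻³
  sample L: M = 1.19×10⁻³
  sample D: M = 0.544×10⁻³
  sample B: M = 0.385×10⁻³
Highest index: sample F.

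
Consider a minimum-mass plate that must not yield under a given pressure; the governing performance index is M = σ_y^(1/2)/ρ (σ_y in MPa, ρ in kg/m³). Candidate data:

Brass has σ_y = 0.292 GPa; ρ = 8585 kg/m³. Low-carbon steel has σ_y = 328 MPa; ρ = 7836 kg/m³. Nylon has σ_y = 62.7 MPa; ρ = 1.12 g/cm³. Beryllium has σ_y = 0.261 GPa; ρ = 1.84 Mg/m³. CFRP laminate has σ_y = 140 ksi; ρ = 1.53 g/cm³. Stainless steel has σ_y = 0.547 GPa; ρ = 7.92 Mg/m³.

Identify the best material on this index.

CFRP laminate

Putting every candidate on a common basis:
  brass: σ_y = 292.0 MPa, ρ = 8585 kg/m³
  low-carbon steel: σ_y = 328.0 MPa, ρ = 7836 kg/m³
  nylon: σ_y = 62.70 MPa, ρ = 1120 kg/m³
  beryllium: σ_y = 261.0 MPa, ρ = 1840 kg/m³
  CFRP laminate: σ_y = 965.3 MPa, ρ = 1530 kg/m³
  stainless steel: σ_y = 547.0 MPa, ρ = 7920 kg/m³
  CFRP laminate: M = 20.3×10⁻³
  beryllium: M = 8.78×10⁻³
  nylon: M = 7.07×10⁻³
  stainless steel: M = 2.95×10⁻³
  low-carbon steel: M = 2.31×10⁻³
  brass: M = 1.99×10⁻³
CFRP laminate has the largest M.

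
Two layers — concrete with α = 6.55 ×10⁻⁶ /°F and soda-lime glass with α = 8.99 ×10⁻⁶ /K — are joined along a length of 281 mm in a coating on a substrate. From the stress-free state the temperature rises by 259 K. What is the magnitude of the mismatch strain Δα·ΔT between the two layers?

7.25×10⁻⁴

concrete: α = 6.55×10⁻⁶/°F × 9/5 = 11.8×10⁻⁶/K.
Δα = |11.8 − 8.99|×10⁻⁶/K = 2.80×10⁻⁶/K.
Mismatch strain = Δα·ΔT = 2.80×10⁻⁶ × 259.0 = 7.25×10⁻⁴.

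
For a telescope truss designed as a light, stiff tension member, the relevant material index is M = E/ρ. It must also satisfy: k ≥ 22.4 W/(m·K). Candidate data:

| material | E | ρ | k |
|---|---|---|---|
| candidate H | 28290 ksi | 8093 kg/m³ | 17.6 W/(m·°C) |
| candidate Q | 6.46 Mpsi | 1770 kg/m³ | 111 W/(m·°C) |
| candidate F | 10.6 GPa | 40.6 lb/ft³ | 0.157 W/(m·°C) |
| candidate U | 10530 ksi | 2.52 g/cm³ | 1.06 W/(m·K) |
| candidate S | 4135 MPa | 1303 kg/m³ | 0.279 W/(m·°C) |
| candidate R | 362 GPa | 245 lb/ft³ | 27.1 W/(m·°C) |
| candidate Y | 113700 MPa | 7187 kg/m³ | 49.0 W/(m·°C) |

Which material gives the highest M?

candidate R

Screen on constraints: k ≥ 22.4 W/(m·K). Survivors: candidate Q, candidate R, candidate Y.
After converting to SI:
  candidate Q: E = 44.54 GPa, ρ = 1770 kg/m³
  candidate R: E = 362.0 GPa, ρ = 3925 kg/m³
  candidate Y: E = 113.7 GPa, ρ = 7187 kg/m³
  candidate R: M = 92.2 MN·m/kg
  candidate Q: M = 25.2 MN·m/kg
  candidate Y: M = 15.8 MN·m/kg
Highest index: candidate R.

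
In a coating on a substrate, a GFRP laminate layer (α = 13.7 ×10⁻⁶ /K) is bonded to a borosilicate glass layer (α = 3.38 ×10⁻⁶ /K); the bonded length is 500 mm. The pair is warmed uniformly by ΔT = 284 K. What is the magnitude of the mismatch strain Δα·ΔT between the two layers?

2.93×10⁻³

Δα = |13.7 − 3.38|×10⁻⁶/K = 10.3×10⁻⁶/K.
Mismatch strain = Δα·ΔT = 10.3×10⁻⁶ × 284.0 = 2.93×10⁻³.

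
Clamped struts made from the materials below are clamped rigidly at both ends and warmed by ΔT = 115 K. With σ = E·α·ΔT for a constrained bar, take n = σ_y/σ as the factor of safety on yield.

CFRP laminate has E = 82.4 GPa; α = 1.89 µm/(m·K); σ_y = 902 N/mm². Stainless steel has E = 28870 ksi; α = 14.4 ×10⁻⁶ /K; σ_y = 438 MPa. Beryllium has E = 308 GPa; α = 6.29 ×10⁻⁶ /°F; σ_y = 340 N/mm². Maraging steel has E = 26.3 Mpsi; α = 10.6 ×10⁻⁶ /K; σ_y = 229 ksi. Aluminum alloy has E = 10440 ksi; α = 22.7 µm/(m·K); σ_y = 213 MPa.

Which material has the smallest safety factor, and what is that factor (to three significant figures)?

beryllium, n = 0.848

In consistent units (E in GPa, α in ×10⁻⁶/K, σ_y in MPa):
  CFRP laminate: E = 82.40, α = 1.89, σ_y = 902.0 → σ = 17.9 MPa, n = 50.4
  stainless steel: E = 199.1, α = 14.4, σ_y = 438.0 → σ = 330 MPa, n = 1.33
  beryllium: E = 308.0, α = 11.3, σ_y = 340.0 → σ = 401 MPa, n = 0.848
  maraging steel: E = 181.3, α = 10.6, σ_y = 1579 → σ = 221 MPa, n = 7.14
  aluminum alloy: E = 71.98, α = 22.7, σ_y = 213.0 → σ = 188 MPa, n = 1.13
Beryllium has the lowest safety factor, n = 0.848.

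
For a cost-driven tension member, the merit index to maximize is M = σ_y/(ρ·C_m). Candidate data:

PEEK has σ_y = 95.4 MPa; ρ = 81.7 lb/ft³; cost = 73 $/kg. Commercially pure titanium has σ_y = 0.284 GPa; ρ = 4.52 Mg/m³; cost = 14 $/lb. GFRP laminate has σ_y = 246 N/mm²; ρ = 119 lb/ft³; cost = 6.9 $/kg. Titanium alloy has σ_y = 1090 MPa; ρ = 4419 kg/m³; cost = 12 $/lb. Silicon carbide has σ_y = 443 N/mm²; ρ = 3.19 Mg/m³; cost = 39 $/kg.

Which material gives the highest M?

GFRP laminate

In SI units:
  PEEK: σ_y = 95.40 MPa, ρ = 1309 kg/m³, cost = 73.00 $/kg
  commercially pure titanium: σ_y = 284.0 MPa, ρ = 4520 kg/m³, cost = 30.86 $/kg
  GFRP laminate: σ_y = 246.0 MPa, ρ = 1906 kg/m³, cost = 6.900 $/kg
  titanium alloy: σ_y = 1090 MPa, ρ = 4419 kg/m³, cost = 26.46 $/kg
  silicon carbide: σ_y = 443.0 MPa, ρ = 3190 kg/m³, cost = 39.00 $/kg
  GFRP laminate: M = 18.7 kN·m per $
  titanium alloy: M = 9.32 kN·m per $
  silicon carbide: M = 3.56 kN·m per $
  commercially pure titanium: M = 2.04 kN·m per $
  PEEK: M = 0.999 kN·m per $
The maximum is for GFRP laminate.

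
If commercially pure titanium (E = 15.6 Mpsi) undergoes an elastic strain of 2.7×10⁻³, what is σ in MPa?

E = 15.6 Mpsi = 107.6 GPa.
σ = E·ε = 107600 MPa × 2.7×10⁻³ = 290 MPa.

290 MPa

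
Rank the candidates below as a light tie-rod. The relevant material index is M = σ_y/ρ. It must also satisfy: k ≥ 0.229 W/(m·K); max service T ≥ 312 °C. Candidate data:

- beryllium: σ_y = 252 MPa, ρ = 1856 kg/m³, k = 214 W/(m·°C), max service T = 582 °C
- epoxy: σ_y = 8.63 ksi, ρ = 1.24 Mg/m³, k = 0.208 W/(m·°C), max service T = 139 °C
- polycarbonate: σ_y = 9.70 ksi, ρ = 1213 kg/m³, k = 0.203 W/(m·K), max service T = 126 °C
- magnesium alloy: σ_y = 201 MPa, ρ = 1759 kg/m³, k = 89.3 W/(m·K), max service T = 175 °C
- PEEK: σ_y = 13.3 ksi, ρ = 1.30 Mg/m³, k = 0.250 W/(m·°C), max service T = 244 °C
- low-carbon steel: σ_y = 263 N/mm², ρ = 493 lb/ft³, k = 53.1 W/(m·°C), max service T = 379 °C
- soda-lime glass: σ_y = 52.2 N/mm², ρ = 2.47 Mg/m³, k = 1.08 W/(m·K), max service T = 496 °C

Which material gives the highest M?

Screen on constraints: k ≥ 0.229 W/(m·K); max service T ≥ 312 °C. Survivors: beryllium, low-carbon steel, soda-lime glass.
Convert each candidate to consistent units, then evaluate M:
  beryllium: σ_y = 252.0 MPa, ρ = 1856 kg/m³
  low-carbon steel: σ_y = 263.0 MPa, ρ = 7897 kg/m³
  soda-lime glass: σ_y = 52.20 MPa, ρ = 2470 kg/m³
  beryllium: M = 136 kN·m/kg
  low-carbon steel: M = 33.3 kN·m/kg
  soda-lime glass: M = 21.1 kN·m/kg
Beryllium ranks first.

beryllium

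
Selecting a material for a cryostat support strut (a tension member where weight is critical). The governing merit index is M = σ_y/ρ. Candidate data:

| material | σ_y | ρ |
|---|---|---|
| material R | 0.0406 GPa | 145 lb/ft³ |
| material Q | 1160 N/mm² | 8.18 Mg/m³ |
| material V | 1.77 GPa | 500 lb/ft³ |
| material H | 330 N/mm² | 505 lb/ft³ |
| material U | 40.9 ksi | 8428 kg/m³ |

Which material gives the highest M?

Putting every candidate on a common basis:
  material R: σ_y = 40.60 MPa, ρ = 2323 kg/m³
  material Q: σ_y = 1160 MPa, ρ = 8180 kg/m³
  material V: σ_y = 1770 MPa, ρ = 8009 kg/m³
  material H: σ_y = 330.0 MPa, ρ = 8089 kg/m³
  material U: σ_y = 282.0 MPa, ρ = 8428 kg/m³
  material V: M = 221 kN·m/kg
  material Q: M = 142 kN·m/kg
  material H: M = 40.8 kN·m/kg
  material U: M = 33.5 kN·m/kg
  material R: M = 17.5 kN·m/kg
Material V ranks first.

material V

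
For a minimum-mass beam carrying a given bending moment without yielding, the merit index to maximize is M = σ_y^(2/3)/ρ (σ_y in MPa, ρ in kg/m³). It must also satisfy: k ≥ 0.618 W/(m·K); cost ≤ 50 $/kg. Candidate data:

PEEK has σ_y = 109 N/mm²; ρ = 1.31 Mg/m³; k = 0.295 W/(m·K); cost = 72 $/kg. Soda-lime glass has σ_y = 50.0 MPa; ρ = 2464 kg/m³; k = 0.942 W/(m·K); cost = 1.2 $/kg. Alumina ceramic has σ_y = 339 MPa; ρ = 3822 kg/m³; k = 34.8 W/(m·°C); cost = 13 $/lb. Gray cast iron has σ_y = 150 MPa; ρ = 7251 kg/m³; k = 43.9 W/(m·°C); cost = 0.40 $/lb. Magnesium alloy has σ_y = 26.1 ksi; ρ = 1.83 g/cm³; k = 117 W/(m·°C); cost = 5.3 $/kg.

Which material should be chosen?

Screen on constraints: k ≥ 0.618 W/(m·K); cost ≤ 50 $/kg. Survivors: soda-lime glass, alumina ceramic, gray cast iron, magnesium alloy.
After converting to SI:
  soda-lime glass: σ_y = 50.00 MPa, ρ = 2464 kg/m³
  alumina ceramic: σ_y = 339.0 MPa, ρ = 3822 kg/m³
  gray cast iron: σ_y = 150.0 MPa, ρ = 7251 kg/m³
  magnesium alloy: σ_y = 180.0 MPa, ρ = 1830 kg/m³
  magnesium alloy: M = 17.4×10⁻³
  alumina ceramic: M = 12.7×10⁻³
  soda-lime glass: M = 5.51×10⁻³
  gray cast iron: M = 3.89×10⁻³
Magnesium alloy has the largest M.

magnesium alloy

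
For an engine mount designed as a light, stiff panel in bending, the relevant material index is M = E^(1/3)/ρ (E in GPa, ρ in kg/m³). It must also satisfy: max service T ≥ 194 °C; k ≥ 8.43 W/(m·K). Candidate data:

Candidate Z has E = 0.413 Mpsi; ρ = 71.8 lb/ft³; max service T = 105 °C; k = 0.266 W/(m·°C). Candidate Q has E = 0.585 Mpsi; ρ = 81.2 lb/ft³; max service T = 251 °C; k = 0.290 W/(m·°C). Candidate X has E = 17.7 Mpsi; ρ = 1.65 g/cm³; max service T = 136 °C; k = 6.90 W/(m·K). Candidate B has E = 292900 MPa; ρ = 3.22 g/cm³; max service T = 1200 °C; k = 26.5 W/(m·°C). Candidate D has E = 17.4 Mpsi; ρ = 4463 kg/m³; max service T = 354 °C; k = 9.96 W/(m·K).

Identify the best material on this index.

candidate B

Screen on constraints: max service T ≥ 194 °C; k ≥ 8.43 W/(m·K). Survivors: candidate B, candidate D.
In SI units:
  candidate B: E = 292.9 GPa, ρ = 3220 kg/m³
  candidate D: E = 120.0 GPa, ρ = 4463 kg/m³
  candidate B: M = 2.06×10⁻³
  candidate D: M = 1.11×10⁻³
Highest index: candidate B.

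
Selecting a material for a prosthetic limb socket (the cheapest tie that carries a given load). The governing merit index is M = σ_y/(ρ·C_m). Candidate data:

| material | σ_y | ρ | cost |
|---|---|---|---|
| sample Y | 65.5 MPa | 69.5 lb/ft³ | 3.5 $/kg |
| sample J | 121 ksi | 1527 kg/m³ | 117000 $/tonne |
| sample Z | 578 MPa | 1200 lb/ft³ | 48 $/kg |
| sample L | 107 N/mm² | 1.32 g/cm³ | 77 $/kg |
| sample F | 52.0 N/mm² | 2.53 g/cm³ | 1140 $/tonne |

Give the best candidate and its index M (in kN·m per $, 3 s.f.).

Putting every candidate on a common basis:
  sample Y: σ_y = 65.50 MPa, ρ = 1113 kg/m³, cost = 3.500 $/kg
  sample J: σ_y = 834.3 MPa, ρ = 1527 kg/m³, cost = 117.0 $/kg
  sample Z: σ_y = 578.0 MPa, ρ = 19220 kg/m³, cost = 48.00 $/kg
  sample L: σ_y = 107.0 MPa, ρ = 1320 kg/m³, cost = 77.00 $/kg
  sample F: σ_y = 52.00 MPa, ρ = 2530 kg/m³, cost = 1.140 $/kg
  sample F: M = 18.0 kN·m per $
  sample Y: M = 16.8 kN·m per $
  sample J: M = 4.67 kN·m per $
  sample L: M = 1.05 kN·m per $
  sample Z: M = 0.626 kN·m per $
The maximum is for sample F.

sample F, M = 18.0 kN·m per $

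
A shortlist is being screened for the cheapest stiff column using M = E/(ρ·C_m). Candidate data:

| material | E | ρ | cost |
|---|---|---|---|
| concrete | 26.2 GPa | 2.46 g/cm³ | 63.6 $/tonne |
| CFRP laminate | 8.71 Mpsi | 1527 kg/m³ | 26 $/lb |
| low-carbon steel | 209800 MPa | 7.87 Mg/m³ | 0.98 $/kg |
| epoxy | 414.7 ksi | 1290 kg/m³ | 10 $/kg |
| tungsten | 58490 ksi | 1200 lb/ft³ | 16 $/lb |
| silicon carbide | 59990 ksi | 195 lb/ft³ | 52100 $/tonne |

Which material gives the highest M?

Normalizing units and computing the index:
  concrete: E = 26.20 GPa, ρ = 2460 kg/m³, cost = 0.06360 $/kg
  CFRP laminate: E = 60.05 GPa, ρ = 1527 kg/m³, cost = 57.32 $/kg
  low-carbon steel: E = 209.8 GPa, ρ = 7870 kg/m³, cost = 0.9800 $/kg
  epoxy: E = 2.859 GPa, ρ = 1290 kg/m³, cost = 10.00 $/kg
  tungsten: E = 403.3 GPa, ρ = 19220 kg/m³, cost = 35.27 $/kg
  silicon carbide: E = 413.6 GPa, ρ = 3124 kg/m³, cost = 52.10 $/kg
  concrete: M = 167 MN·m per $
  low-carbon steel: M = 27.2 MN·m per $
  silicon carbide: M = 2.54 MN·m per $
  CFRP laminate: M = 0.686 MN·m per $
  tungsten: M = 0.595 MN·m per $
  epoxy: M = 0.222 MN·m per $
The maximum is for concrete.

concrete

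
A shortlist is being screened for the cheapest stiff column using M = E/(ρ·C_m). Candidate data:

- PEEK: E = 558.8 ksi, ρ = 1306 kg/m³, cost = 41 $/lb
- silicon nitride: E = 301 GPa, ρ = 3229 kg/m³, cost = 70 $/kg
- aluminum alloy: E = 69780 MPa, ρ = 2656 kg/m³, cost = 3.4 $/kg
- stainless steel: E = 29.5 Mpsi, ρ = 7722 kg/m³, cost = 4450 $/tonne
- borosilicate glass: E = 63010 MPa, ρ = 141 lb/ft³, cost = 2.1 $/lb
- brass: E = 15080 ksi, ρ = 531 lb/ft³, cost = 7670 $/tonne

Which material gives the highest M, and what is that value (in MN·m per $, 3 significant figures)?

aluminum alloy, M = 7.73 MN·m per $

In SI units:
  PEEK: E = 3.853 GPa, ρ = 1306 kg/m³, cost = 90.39 $/kg
  silicon nitride: E = 301.0 GPa, ρ = 3229 kg/m³, cost = 70.00 $/kg
  aluminum alloy: E = 69.78 GPa, ρ = 2656 kg/m³, cost = 3.400 $/kg
  stainless steel: E = 203.4 GPa, ρ = 7722 kg/m³, cost = 4.450 $/kg
  borosilicate glass: E = 63.01 GPa, ρ = 2259 kg/m³, cost = 4.630 $/kg
  brass: E = 104.0 GPa, ρ = 8506 kg/m³, cost = 7.670 $/kg
  aluminum alloy: M = 7.73 MN·m per $
  borosilicate glass: M = 6.03 MN·m per $
  stainless steel: M = 5.92 MN·m per $
  brass: M = 1.59 MN·m per $
  silicon nitride: M = 1.33 MN·m per $
  PEEK: M = 0.0326 MN·m per $
The maximum is for aluminum alloy.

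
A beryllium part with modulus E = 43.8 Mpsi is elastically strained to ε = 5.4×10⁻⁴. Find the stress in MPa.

E = 43.8 Mpsi = 302.0 GPa.
σ = E·ε = 302000 MPa × 5.4×10⁻⁴ = 163 MPa.

163 MPa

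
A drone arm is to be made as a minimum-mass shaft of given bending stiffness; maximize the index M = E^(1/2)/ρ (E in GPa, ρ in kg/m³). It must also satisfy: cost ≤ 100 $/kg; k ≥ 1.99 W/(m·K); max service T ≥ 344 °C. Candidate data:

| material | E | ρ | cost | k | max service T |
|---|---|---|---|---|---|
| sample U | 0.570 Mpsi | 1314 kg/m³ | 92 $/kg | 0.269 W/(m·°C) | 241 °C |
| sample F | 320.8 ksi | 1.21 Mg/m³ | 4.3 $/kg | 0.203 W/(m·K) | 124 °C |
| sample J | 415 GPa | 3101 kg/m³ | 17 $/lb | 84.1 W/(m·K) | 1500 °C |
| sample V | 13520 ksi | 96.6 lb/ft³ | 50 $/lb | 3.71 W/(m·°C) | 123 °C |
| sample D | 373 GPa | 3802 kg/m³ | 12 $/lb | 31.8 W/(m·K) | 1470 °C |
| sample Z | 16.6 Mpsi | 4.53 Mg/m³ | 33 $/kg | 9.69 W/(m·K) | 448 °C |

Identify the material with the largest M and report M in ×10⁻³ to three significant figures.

Screen on constraints: cost ≤ 100 $/kg; k ≥ 1.99 W/(m·K); max service T ≥ 344 °C. Survivors: sample J, sample D, sample Z.
Putting every candidate on a common basis:
  sample J: E = 415.0 GPa, ρ = 3101 kg/m³
  sample D: E = 373.0 GPa, ρ = 3802 kg/m³
  sample Z: E = 114.5 GPa, ρ = 4530 kg/m³
  sample J: M = 6.57×10⁻³
  sample D: M = 5.08×10⁻³
  sample Z: M = 2.36×10⁻³
Sample J has the largest M.

sample J, M = 6.57×10⁻³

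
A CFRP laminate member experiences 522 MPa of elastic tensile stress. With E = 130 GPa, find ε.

ε = σ/E = 522 / 130000 = 4.02×10⁻³.

4.02×10⁻³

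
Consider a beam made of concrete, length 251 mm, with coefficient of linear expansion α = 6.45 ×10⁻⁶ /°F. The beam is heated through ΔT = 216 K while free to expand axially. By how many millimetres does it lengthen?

0.629 mm

Convert α: 6.45×10⁻⁶/°F × (9/5) = 11.6×10⁻⁶/K.
ΔL = α·L₀·ΔT = 11.6×10⁻⁶ × 251 mm × 216.0 K = 0.629 mm.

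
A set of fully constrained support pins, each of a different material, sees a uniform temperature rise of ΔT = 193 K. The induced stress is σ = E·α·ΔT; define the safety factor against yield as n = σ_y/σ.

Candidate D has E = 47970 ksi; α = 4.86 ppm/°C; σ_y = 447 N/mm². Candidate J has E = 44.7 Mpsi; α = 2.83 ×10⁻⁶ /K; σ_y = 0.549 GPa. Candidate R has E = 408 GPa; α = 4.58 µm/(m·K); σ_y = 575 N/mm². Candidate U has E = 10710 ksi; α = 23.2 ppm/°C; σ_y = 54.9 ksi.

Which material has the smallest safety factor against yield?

candidate U

Converting E to GPa, α to ×10⁻⁶/K, σ_y to MPa, then σ and n for each:
  candidate D: E = 330.7, α = 4.86, σ_y = 447.0 → σ = 310 MPa, n = 1.44
  candidate J: E = 308.2, α = 2.83, σ_y = 549.0 → σ = 168 MPa, n = 3.26
  candidate R: E = 408.0, α = 4.58, σ_y = 575.0 → σ = 361 MPa, n = 1.59
  candidate U: E = 73.84, α = 23.2, σ_y = 378.5 → σ = 331 MPa, n = 1.14
Smallest n: candidate U with n = 1.14.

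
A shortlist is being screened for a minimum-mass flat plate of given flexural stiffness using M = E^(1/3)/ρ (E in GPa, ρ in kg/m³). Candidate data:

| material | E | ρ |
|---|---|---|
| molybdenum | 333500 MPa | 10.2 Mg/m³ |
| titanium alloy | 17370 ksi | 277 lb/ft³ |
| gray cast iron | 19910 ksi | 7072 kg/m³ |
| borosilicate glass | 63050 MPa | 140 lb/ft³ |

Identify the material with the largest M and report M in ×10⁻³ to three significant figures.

borosilicate glass, M = 1.77×10⁻³

After converting to SI:
  molybdenum: E = 333.5 GPa, ρ = 10200 kg/m³
  titanium alloy: E = 119.8 GPa, ρ = 4437 kg/m³
  gray cast iron: E = 137.3 GPa, ρ = 7072 kg/m³
  borosilicate glass: E = 63.05 GPa, ρ = 2243 kg/m³
  borosilicate glass: M = 1.77×10⁻³
  titanium alloy: M = 1.11×10⁻³
  gray cast iron: M = 0.729×10⁻³
  molybdenum: M = 0.680×10⁻³
Highest index: borosilicate glass.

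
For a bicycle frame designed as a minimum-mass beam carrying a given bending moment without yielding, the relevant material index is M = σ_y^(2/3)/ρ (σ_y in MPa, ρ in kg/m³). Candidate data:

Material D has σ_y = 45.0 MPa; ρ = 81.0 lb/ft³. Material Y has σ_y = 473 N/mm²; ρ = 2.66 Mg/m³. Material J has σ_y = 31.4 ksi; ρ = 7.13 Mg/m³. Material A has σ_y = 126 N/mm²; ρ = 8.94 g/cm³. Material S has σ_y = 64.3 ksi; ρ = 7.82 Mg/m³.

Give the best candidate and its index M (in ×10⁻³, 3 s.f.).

material Y, M = 22.8×10⁻³

After converting to SI:
  material D: σ_y = 45.00 MPa, ρ = 1297 kg/m³
  material Y: σ_y = 473.0 MPa, ρ = 2660 kg/m³
  material J: σ_y = 216.5 MPa, ρ = 7130 kg/m³
  material A: σ_y = 126.0 MPa, ρ = 8940 kg/m³
  material S: σ_y = 443.3 MPa, ρ = 7820 kg/m³
  material Y: M = 22.8×10⁻³
  material D: M = 9.75×10⁻³
  material S: M = 7.43×10⁻³
  material J: M = 5.06×10⁻³
  material A: M = 2.81×10⁻³
Material Y has the largest M.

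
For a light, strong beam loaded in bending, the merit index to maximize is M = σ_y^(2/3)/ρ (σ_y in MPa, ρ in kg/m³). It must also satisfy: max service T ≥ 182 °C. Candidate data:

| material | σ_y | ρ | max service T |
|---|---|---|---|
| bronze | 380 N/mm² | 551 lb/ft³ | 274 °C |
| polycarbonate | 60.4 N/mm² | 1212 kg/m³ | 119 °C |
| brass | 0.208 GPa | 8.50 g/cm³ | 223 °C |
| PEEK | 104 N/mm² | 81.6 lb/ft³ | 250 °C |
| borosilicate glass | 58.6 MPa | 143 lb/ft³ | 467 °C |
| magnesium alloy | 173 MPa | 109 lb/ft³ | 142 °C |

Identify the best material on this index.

PEEK

Screen on constraints: max service T ≥ 182 °C. Survivors: bronze, brass, PEEK, borosilicate glass.
After converting to SI:
  bronze: σ_y = 380.0 MPa, ρ = 8826 kg/m³
  brass: σ_y = 208.0 MPa, ρ = 8500 kg/m³
  PEEK: σ_y = 104.0 MPa, ρ = 1307 kg/m³
  borosilicate glass: σ_y = 58.60 MPa, ρ = 2291 kg/m³
  PEEK: M = 16.9×10⁻³
  borosilicate glass: M = 6.59×10⁻³
  bronze: M = 5.94×10⁻³
  brass: M = 4.13×10⁻³
The maximum is for PEEK.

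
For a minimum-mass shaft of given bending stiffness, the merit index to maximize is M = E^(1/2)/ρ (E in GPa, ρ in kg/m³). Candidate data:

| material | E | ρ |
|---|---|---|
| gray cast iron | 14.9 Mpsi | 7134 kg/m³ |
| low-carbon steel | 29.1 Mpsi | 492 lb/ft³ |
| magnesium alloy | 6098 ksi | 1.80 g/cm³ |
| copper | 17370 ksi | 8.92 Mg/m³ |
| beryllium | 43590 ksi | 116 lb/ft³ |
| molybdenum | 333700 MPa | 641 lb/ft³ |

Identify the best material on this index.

In SI units:
  gray cast iron: E = 102.7 GPa, ρ = 7134 kg/m³
  low-carbon steel: E = 200.6 GPa, ρ = 7881 kg/m³
  magnesium alloy: E = 42.04 GPa, ρ = 1800 kg/m³
  copper: E = 119.8 GPa, ρ = 8920 kg/m³
  beryllium: E = 300.5 GPa, ρ = 1858 kg/m³
  molybdenum: E = 333.7 GPa, ρ = 10270 kg/m³
  beryllium: M = 9.33×10⁻³
  magnesium alloy: M = 3.60×10⁻³
  low-carbon steel: M = 1.80×10⁻³
  molybdenum: M = 1.78×10⁻³
  gray cast iron: M = 1.42×10⁻³
  copper: M = 1.23×10⁻³
Highest index: beryllium.

beryllium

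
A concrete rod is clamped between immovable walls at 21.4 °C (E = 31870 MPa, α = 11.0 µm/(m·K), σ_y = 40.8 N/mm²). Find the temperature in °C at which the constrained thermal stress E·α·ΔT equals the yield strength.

E = 31870 MPa = 31.87 GPa.
σ_y = 40.8 N/mm² = 40.80 MPa.
E·α·ΔT = 40.80 MPa ⇒ ΔT = 40.80 / (31.87×10³ × 11.0×10⁻⁶) = 116.4 K.
T = 21.4 + 116.4 = 137.8 °C.

138 °C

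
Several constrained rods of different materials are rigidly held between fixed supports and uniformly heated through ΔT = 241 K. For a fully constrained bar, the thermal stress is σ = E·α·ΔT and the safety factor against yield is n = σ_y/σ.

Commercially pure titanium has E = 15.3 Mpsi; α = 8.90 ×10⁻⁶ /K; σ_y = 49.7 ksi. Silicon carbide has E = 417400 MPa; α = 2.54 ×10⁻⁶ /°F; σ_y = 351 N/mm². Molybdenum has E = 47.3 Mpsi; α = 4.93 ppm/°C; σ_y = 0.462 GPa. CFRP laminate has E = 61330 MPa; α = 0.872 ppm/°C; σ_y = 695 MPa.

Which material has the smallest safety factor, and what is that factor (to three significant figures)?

With everything in SI (GPa, ×10⁻⁶/K, MPa):
  commercially pure titanium: E = 105.5, α = 8.90, σ_y = 342.7 → σ = 226 MPa, n = 1.51
  silicon carbide: E = 417.4, α = 4.57, σ_y = 351.0 → σ = 460 MPa, n = 0.763
  molybdenum: E = 326.1, α = 4.93, σ_y = 462.0 → σ = 387 MPa, n = 1.19
  CFRP laminate: E = 61.33, α = 0.872, σ_y = 695.0 → σ = 12.9 MPa, n = 53.9
The minimum is silicon carbide at n = 0.763.

silicon carbide, n = 0.763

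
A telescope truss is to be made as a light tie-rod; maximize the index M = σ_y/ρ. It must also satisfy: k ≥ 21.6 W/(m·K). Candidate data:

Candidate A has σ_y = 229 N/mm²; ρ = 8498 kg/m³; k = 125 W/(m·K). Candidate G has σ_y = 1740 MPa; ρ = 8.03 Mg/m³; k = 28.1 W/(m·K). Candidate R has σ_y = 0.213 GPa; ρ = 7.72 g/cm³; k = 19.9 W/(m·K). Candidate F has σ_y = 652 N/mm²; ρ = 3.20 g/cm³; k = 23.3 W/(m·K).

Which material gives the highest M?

Screen on constraints: k ≥ 21.6 W/(m·K). Survivors: candidate A, candidate G, candidate F.
Putting every candidate on a common basis:
  candidate A: σ_y = 229.0 MPa, ρ = 8498 kg/m³
  candidate G: σ_y = 1740 MPa, ρ = 8030 kg/m³
  candidate F: σ_y = 652.0 MPa, ρ = 3200 kg/m³
  candidate G: M = 217 kN·m/kg
  candidate F: M = 204 kN·m/kg
  candidate A: M = 26.9 kN·m/kg
Candidate G ranks first.

candidate G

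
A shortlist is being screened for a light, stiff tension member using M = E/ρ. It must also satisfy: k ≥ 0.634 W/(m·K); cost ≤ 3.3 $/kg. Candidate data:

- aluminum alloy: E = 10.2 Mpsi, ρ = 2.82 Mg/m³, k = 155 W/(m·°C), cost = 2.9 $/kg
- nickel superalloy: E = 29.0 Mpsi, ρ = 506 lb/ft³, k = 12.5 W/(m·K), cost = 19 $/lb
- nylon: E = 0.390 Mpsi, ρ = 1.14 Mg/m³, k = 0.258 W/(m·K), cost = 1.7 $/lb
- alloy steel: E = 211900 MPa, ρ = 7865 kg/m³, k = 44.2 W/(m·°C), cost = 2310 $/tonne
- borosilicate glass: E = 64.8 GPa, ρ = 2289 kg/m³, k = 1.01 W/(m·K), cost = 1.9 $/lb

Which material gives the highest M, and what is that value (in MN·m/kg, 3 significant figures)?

Screen on constraints: k ≥ 0.634 W/(m·K); cost ≤ 3.3 $/kg. Survivors: aluminum alloy, alloy steel.
In SI units:
  aluminum alloy: E = 70.33 GPa, ρ = 2820 kg/m³
  alloy steel: E = 211.9 GPa, ρ = 7865 kg/m³
  alloy steel: M = 26.9 MN·m/kg
  aluminum alloy: M = 24.9 MN·m/kg
Alloy steel ranks first.

alloy steel, M = 26.9 MN·m/kg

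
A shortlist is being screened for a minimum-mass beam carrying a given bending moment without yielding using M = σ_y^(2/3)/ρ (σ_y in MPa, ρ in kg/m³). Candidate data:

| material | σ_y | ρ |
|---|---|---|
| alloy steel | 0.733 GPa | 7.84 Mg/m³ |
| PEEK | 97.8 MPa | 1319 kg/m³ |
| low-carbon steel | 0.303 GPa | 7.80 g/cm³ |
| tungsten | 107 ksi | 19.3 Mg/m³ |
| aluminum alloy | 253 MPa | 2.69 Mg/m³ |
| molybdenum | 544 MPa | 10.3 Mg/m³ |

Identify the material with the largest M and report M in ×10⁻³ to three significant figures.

PEEK, M = 16.1×10⁻³

Putting every candidate on a common basis:
  alloy steel: σ_y = 733.0 MPa, ρ = 7840 kg/m³
  PEEK: σ_y = 97.80 MPa, ρ = 1319 kg/m³
  low-carbon steel: σ_y = 303.0 MPa, ρ = 7800 kg/m³
  tungsten: σ_y = 737.7 MPa, ρ = 19300 kg/m³
  aluminum alloy: σ_y = 253.0 MPa, ρ = 2690 kg/m³
  molybdenum: σ_y = 544.0 MPa, ρ = 10300 kg/m³
  PEEK: M = 16.1×10⁻³
  aluminum alloy: M = 14.9×10⁻³
  alloy steel: M = 10.4×10⁻³
  molybdenum: M = 6.47×10⁻³
  low-carbon steel: M = 5.78×10⁻³
  tungsten: M = 4.23×10⁻³
PEEK ranks first.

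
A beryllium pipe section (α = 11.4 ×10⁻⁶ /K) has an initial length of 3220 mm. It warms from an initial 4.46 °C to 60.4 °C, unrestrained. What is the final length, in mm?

3222.1 mm

ΔT = 60.4 − 4.46 = 55.94 K.
ΔL = α·L₀·ΔT = 11.4×10⁻⁶ × 3220 mm × 55.94 K = 2.05 mm.
L = L₀ + ΔL = 3220 + 2.05 = 3222.1 mm.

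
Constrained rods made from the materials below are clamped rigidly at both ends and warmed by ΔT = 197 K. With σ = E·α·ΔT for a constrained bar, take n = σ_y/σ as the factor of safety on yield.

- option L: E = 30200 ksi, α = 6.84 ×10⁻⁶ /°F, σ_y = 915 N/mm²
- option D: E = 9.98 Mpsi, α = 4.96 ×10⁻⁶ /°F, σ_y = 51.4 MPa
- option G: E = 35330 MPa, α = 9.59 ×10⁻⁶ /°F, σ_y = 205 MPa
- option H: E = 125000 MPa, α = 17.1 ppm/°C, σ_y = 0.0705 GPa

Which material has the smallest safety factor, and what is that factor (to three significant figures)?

option H, n = 0.167

Per material, after unit conversion:
  option L: E = 208.2, α = 12.3, σ_y = 915.0 → σ = 505 MPa, n = 1.81
  option D: E = 68.81, α = 8.93, σ_y = 51.40 → σ = 121 MPa, n = 0.425
  option G: E = 35.33, α = 17.3, σ_y = 205.0 → σ = 120 MPa, n = 1.71
  option H: E = 125.0, α = 17.1, σ_y = 70.50 → σ = 421 MPa, n = 0.167
Smallest n: option H with n = 0.167.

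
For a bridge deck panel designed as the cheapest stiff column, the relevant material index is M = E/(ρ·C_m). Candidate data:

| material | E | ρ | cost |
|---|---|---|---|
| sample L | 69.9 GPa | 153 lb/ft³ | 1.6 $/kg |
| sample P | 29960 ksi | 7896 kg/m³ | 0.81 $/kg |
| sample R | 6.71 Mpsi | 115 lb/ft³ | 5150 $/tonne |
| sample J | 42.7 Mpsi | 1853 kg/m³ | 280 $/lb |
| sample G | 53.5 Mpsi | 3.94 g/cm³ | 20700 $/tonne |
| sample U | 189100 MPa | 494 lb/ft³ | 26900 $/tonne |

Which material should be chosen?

sample P

Normalizing units and computing the index:
  sample L: E = 69.90 GPa, ρ = 2451 kg/m³, cost = 1.600 $/kg
  sample P: E = 206.6 GPa, ρ = 7896 kg/m³, cost = 0.8100 $/kg
  sample R: E = 46.26 GPa, ρ = 1842 kg/m³, cost = 5.150 $/kg
  sample J: E = 294.4 GPa, ρ = 1853 kg/m³, cost = 617.3 $/kg
  sample G: E = 368.9 GPa, ρ = 3940 kg/m³, cost = 20.70 $/kg
  sample U: E = 189.1 GPa, ρ = 7913 kg/m³, cost = 26.90 $/kg
  sample P: M = 32.3 MN·m per $
  sample L: M = 17.8 MN·m per $
  sample R: M = 4.88 MN·m per $
  sample G: M = 4.52 MN·m per $
  sample U: M = 0.888 MN·m per $
  sample J: M = 0.257 MN·m per $
Sample P has the largest M.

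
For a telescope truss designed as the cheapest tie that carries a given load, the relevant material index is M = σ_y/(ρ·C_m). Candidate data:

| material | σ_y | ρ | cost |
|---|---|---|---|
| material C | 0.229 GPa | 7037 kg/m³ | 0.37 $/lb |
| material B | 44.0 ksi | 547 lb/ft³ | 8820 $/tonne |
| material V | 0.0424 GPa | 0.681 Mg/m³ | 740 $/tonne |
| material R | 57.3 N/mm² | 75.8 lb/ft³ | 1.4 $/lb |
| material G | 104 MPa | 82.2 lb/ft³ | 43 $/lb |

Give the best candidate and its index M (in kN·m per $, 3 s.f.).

Putting every candidate on a common basis:
  material C: σ_y = 229.0 MPa, ρ = 7037 kg/m³, cost = 0.8157 $/kg
  material B: σ_y = 303.4 MPa, ρ = 8762 kg/m³, cost = 8.820 $/kg
  material V: σ_y = 42.40 MPa, ρ = 681.0 kg/m³, cost = 0.7400 $/kg
  material R: σ_y = 57.30 MPa, ρ = 1214 kg/m³, cost = 3.086 $/kg
  material G: σ_y = 104.0 MPa, ρ = 1317 kg/m³, cost = 94.80 $/kg
  material V: M = 84.1 kN·m per $
  material C: M = 39.9 kN·m per $
  material R: M = 15.3 kN·m per $
  material B: M = 3.93 kN·m per $
  material G: M = 0.833 kN·m per $
Highest index: material V.

material V, M = 84.1 kN·m per $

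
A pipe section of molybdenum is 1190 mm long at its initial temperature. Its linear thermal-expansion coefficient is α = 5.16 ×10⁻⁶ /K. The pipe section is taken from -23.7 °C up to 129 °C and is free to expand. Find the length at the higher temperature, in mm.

1190.9 mm

ΔT = 129 − (-23.7) = 152.7 K.
ΔL = α·L₀·ΔT = 5.16×10⁻⁶ × 1190 mm × 152.7 K = 0.938 mm.
L = L₀ + ΔL = 1190 + 0.938 = 1190.9 mm.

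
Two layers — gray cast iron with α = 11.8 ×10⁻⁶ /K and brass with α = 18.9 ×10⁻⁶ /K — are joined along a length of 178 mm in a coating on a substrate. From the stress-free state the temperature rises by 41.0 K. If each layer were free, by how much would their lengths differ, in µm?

Δα = |11.8 − 18.9|×10⁻⁶/K = 7.10×10⁻⁶/K.
ΔL_mismatch = Δα·L·ΔT = 7.10×10⁻⁶ × 178.0 mm × 41.0 K = 51.8 µm.

51.8 µm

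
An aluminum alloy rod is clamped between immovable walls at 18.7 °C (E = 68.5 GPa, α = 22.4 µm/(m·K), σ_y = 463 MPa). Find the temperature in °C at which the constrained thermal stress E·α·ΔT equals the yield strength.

320 °C

E·α·ΔT = 463.0 MPa ⇒ ΔT = 463.0 / (68.50×10³ × 22.4×10⁻⁶) = 301.7 K.
T = 18.7 + 301.7 = 320.4 °C.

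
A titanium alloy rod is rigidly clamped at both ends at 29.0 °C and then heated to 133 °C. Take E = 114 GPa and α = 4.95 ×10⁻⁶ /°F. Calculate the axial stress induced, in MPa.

106 MPa

α = 4.95×10⁻⁶/°F × 9/5 = 8.91×10⁻⁶/K.
ΔT = 104.0 K. Constrained thermal stress σ = E·α·ΔT = 114.0×10³ MPa × 8.91×10⁻⁶ × 104.0 = 106 MPa (compressive).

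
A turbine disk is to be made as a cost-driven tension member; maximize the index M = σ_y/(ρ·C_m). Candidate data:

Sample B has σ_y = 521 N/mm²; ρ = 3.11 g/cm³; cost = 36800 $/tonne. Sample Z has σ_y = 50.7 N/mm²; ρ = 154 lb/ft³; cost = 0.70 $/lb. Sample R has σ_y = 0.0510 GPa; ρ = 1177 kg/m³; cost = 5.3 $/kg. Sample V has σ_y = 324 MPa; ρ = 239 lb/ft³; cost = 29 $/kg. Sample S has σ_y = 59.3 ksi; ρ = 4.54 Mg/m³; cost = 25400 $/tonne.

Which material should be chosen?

sample Z

Convert each candidate to consistent units, then evaluate M:
  sample B: σ_y = 521.0 MPa, ρ = 3110 kg/m³, cost = 36.80 $/kg
  sample Z: σ_y = 50.70 MPa, ρ = 2467 kg/m³, cost = 1.543 $/kg
  sample R: σ_y = 51.00 MPa, ρ = 1177 kg/m³, cost = 5.300 $/kg
  sample V: σ_y = 324.0 MPa, ρ = 3828 kg/m³, cost = 29.00 $/kg
  sample S: σ_y = 408.9 MPa, ρ = 4540 kg/m³, cost = 25.40 $/kg
  sample Z: M = 13.3 kN·m per $
  sample R: M = 8.18 kN·m per $
  sample B: M = 4.55 kN·m per $
  sample S: M = 3.55 kN·m per $
  sample V: M = 2.92 kN·m per $
Highest index: sample Z.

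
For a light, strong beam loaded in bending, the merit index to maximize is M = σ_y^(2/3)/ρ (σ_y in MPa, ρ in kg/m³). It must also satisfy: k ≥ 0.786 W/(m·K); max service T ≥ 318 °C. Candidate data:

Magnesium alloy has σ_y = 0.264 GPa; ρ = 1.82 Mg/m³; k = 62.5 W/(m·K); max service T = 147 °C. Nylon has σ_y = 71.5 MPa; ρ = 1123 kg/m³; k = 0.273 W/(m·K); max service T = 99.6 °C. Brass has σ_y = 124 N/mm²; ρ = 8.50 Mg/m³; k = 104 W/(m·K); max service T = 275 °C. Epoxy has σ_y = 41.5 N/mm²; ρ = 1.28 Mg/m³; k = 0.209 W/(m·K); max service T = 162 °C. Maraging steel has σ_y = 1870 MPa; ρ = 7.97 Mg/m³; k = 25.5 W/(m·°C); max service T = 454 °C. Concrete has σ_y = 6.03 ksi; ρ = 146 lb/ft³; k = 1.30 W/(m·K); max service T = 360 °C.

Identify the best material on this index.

maraging steel

Screen on constraints: k ≥ 0.786 W/(m·K); max service T ≥ 318 °C. Survivors: maraging steel, concrete.
In SI units:
  maraging steel: σ_y = 1870 MPa, ρ = 7970 kg/m³
  concrete: σ_y = 41.58 MPa, ρ = 2339 kg/m³
  maraging steel: M = 19.0×10⁻³
  concrete: M = 5.13×10⁻³
The maximum is for maraging steel.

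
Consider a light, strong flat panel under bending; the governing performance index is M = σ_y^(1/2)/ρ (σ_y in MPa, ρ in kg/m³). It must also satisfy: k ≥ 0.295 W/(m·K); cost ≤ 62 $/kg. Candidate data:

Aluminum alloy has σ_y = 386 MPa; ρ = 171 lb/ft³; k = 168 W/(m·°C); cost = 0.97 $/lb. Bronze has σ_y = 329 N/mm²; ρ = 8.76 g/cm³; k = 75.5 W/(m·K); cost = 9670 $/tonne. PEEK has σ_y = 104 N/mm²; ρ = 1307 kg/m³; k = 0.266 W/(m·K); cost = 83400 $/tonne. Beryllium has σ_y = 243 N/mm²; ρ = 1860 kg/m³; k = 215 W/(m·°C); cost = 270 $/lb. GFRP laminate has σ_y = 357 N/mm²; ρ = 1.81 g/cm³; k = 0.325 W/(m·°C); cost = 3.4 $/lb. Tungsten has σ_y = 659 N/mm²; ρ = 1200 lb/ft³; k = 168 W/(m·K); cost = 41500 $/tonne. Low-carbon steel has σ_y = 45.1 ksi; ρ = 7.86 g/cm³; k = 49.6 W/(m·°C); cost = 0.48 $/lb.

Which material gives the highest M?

GFRP laminate

Screen on constraints: k ≥ 0.295 W/(m·K); cost ≤ 62 $/kg. Survivors: aluminum alloy, bronze, GFRP laminate, tungsten, low-carbon steel.
Putting every candidate on a common basis:
  aluminum alloy: σ_y = 386.0 MPa, ρ = 2739 kg/m³
  bronze: σ_y = 329.0 MPa, ρ = 8760 kg/m³
  GFRP laminate: σ_y = 357.0 MPa, ρ = 1810 kg/m³
  tungsten: σ_y = 659.0 MPa, ρ = 19220 kg/m³
  low-carbon steel: σ_y = 311.0 MPa, ρ = 7860 kg/m³
  GFRP laminate: M = 10.4×10⁻³
  aluminum alloy: M = 7.17×10⁻³
  low-carbon steel: M = 2.24×10⁻³
  bronze: M = 2.07×10⁻³
  tungsten: M = 1.34×10⁻³
GFRP laminate ranks first.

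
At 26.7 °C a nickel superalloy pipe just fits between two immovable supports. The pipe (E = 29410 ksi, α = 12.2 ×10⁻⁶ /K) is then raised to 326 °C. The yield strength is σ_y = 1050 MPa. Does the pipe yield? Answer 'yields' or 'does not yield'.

E = 29410 ksi = 202.8 GPa.
ΔT = 299.3 K. Constrained thermal stress σ = E·α·ΔT = 202.8×10³ MPa × 12.2×10⁻⁶ × 299.3 = 740 MPa (compressive).
Compare to σ_y = 1050 MPa: σ < σ_y, so it does not yield.

does not yield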